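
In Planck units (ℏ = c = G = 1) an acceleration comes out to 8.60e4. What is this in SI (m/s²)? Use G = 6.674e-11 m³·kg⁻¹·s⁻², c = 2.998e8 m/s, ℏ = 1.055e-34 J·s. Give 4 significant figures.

4.782e56 m/s²

One Planck acceleration: a_P = √(c⁷/(ℏG)) = 5.560e51 m/s².
8.60e4 × 5.560e51 m/s² = 4.782e56 m/s²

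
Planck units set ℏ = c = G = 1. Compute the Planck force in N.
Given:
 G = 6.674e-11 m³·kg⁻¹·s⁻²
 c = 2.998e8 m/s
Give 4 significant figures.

1.210e44 N

From ℏ = c = G = 1 the force scale is F_P = c⁴/G.
  = 8.078e33 / 6.674e-11
  = 1.210e44 N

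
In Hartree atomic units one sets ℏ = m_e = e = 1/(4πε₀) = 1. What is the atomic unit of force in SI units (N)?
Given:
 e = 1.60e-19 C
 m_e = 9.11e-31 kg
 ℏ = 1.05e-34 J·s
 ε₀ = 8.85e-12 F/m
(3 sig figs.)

F_au = E_h/a₀ = m_e²e⁶/((4πε₀)³ℏ⁴)
E_h = 4.38e-18 J
a₀ = 5.26e-11 m
E_h/a₀ = 8.33e-8 N

8.33e-8 N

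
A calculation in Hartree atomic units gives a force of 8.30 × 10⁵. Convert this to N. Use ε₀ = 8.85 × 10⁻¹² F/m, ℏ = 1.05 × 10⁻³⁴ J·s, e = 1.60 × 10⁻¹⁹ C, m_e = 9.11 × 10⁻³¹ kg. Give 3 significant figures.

One atomic unit of force: F_au = E_h/a₀ = m_e²e⁶/((4πε₀)³ℏ⁴) = 8.33 × 10⁻⁸ N.
8.30 × 10⁵ × 8.33 × 10⁻⁸ N = 0.0691 N

0.0691 N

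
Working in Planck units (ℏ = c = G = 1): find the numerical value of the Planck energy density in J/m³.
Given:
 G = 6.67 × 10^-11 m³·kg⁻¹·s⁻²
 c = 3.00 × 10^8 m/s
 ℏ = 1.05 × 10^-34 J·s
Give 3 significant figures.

4.68 × 10^113 J/m³

Dimensional analysis gives u_P = c⁷/(ℏG²).
  = 2.19 × 10^59 / 4.67 × 10^-55
  = 4.68 × 10^113 J/m³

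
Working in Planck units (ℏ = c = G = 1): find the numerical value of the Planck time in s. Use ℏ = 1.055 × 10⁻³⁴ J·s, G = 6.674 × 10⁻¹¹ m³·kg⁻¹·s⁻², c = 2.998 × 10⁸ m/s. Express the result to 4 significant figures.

From ℏ = c = G = 1 the time scale is t_P = √(ℏG/c⁵).
  = √(2.907 × 10⁻⁸⁷)
  = 5.392 × 10⁻⁴⁴ s

5.392 × 10⁻⁴⁴ s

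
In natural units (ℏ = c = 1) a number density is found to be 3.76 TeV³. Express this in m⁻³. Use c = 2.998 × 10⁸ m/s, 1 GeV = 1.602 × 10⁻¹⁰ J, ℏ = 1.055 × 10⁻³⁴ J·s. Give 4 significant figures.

Number density is [L]⁻³ = [E]³/(ℏc)³.
1 GeV³ → 1/(ℏc)³ × (1 GeV in J)³ = 1.299 × 10⁴⁷ m⁻³.
Convert the energy scale: 3.76 TeV³ = 3.76 × 10⁹ GeV³.
Result: 3.76 × 10⁹ × 1.299 × 10⁴⁷ = 4.886 × 10⁵⁶ m⁻³.

4.886 × 10⁵⁶ m⁻³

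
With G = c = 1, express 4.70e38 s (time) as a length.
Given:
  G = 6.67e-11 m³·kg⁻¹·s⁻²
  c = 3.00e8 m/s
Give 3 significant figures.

1.41e47 m

Time → length via c.
4.70e38 s × (c) = 1.41e47 m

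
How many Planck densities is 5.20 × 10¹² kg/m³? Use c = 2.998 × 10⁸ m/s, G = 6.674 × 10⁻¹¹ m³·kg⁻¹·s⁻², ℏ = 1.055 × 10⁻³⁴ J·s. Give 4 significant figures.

Planck density: ρ_P = c⁵/(ℏG²) = 5.154 × 10⁹⁶ kg/m³.
5.20 × 10¹² / 5.154 × 10⁹⁶ = 1.009 × 10⁻⁸⁴

1.009 × 10⁻⁸⁴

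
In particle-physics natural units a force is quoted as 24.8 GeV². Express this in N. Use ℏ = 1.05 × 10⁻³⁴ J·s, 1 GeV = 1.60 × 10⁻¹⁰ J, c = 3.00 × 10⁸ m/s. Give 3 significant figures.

Force is [E]/[L] = [E]²/(ℏc); restore (ℏc)⁻¹.
1 GeV² → 1/(ℏc) × (1 GeV in J)² = 8.13 × 10⁵ N.
Result: 24.8 × 8.13 × 10⁵ = 2.02 × 10⁷ N.

2.02 × 10⁷ N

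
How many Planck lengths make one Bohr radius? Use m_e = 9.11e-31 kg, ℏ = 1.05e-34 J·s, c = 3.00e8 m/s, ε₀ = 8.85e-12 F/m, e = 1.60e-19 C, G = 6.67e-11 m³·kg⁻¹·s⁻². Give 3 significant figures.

Bohr radius: a₀ = 4πε₀ℏ²/(m_e e²) = 5.26e-11 m
Planck length: ℓ_P = √(ℏG/c³) = 1.61e-35 m
ratio = 5.26e-11 / 1.61e-35 = 3.26e24

3.26e24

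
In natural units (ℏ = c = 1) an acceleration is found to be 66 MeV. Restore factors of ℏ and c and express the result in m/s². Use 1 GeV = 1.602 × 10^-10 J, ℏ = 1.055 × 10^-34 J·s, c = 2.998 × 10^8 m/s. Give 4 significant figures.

3.005 × 10^31 m/s²

Acceleration is [L]/[T]² = c·[E]/ℏ.
1 GeV → c/ℏ × (1 GeV in J) = 4.552 × 10^32 m/s².
Convert the energy scale: 66 MeV = 0.0660 GeV.
Result: 0.0660 × 4.552 × 10^32 = 3.005 × 10^31 m/s².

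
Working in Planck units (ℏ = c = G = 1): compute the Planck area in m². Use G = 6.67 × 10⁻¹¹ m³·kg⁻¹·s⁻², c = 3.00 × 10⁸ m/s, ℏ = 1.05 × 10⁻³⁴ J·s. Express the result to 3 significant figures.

The unique combination of the constants set to 1 with dimensions of area is A_P = ℏG/c³.
  = 7.00 × 10⁻⁴⁵ / 2.70 × 10²⁵
  = 2.59 × 10⁻⁷⁰ m²

2.59 × 10⁻⁷⁰ m²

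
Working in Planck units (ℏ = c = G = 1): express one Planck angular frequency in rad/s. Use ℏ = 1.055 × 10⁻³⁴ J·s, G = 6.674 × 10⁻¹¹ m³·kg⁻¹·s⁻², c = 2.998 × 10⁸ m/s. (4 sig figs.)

Dimensional analysis gives ω_P = √(c⁵/(ℏG)).
  = √(3.440 × 10⁸⁶)
  = 1.855 × 10⁴³ rad/s

1.855 × 10⁴³ rad/s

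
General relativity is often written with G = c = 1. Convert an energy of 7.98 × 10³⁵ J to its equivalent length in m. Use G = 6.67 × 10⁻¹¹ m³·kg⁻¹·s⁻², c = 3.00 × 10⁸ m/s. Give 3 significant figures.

Energy → length via G/c⁴.
7.98 × 10³⁵ J × (G/c⁴) = 6.57 × 10⁻⁹ m

6.57 × 10⁻⁹ m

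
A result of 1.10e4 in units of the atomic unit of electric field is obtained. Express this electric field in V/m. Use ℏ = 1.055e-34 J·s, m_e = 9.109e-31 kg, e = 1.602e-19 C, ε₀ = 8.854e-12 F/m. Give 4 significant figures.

One atomic unit of electric field: E_au = E_h/(e a₀) = m_e²e⁵/((4πε₀)³ℏ⁴) = 5.131e11 V/m.
1.10e4 × 5.131e11 V/m = 5.644e15 V/m

5.644e15 V/m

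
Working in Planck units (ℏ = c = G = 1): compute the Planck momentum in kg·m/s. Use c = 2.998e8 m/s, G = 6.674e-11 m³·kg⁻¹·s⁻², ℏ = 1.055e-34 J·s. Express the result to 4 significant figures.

6.527 kg·m/s

From ℏ = c = G = 1 the momentum scale is p_P = √(ℏc³/G).
  = √(42.60)
  = 6.527 kg·m/s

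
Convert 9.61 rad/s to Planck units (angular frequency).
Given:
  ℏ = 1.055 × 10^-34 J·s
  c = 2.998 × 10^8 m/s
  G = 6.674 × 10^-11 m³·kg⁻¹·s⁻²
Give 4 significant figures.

5.182 × 10^-43

Planck angular frequency: ω_P = √(c⁵/(ℏG)) = 1.855 × 10^43 rad/s.
9.61 / 1.855 × 10^43 = 5.182 × 10^-43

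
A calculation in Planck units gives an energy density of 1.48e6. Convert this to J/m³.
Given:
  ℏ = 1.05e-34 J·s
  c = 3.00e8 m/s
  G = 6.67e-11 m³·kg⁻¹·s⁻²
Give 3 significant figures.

6.93e119 J/m³

One Planck energy density: u_P = c⁷/(ℏG²) = 4.68e113 J/m³.
1.48e6 × 4.68e113 J/m³ = 6.93e119 J/m³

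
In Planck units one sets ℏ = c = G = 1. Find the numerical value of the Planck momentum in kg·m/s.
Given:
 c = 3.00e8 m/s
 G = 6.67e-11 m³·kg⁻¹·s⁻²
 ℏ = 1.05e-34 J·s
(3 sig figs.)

6.52 kg·m/s

p_P = √(ℏc³/G)
  = √(42.5)
  = 6.52 kg·m/s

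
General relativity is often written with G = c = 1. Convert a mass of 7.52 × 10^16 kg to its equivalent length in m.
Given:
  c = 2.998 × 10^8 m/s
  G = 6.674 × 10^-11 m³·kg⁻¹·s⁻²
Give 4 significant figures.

In G = c = 1 units mass has dimensions of length; the conversion factor is G/c².
7.52 × 10^16 kg × (G/c²) = 5.584 × 10^-11 m

5.584 × 10^-11 m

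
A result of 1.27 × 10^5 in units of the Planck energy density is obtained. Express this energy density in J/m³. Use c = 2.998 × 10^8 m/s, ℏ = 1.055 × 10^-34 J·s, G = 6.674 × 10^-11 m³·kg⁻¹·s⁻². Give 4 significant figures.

One Planck energy density: u_P = c⁷/(ℏG²) = 4.632 × 10^113 J/m³.
1.27 × 10^5 × 4.632 × 10^113 J/m³ = 5.883 × 10^118 J/m³

5.883 × 10^118 J/m³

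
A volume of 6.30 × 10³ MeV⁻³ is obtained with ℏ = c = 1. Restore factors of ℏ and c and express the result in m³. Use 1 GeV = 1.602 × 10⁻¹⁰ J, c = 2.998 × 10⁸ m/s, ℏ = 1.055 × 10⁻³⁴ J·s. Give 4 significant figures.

4.848 × 10⁻³⁵ m³

Volume is [L]³ = [E]⁻³·(ℏc)³.
1 GeV⁻³ → (ℏc)³ × (1 GeV in J)⁻³ = 7.696 × 10⁻⁴⁸ m³.
Convert the energy scale: 6.30 × 10³ MeV⁻³ = 6.30 × 10¹² GeV⁻³.
Result: 6.30 × 10¹² × 7.696 × 10⁻⁴⁸ = 4.848 × 10⁻³⁵ m³.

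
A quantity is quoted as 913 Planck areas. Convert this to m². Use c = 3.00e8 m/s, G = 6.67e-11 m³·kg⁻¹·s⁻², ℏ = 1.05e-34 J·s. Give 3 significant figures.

One Planck area: A_P = ℏG/c³ = 2.59e-70 m².
913 × 2.59e-70 m² = 2.37e-67 m²

2.37e-67 m²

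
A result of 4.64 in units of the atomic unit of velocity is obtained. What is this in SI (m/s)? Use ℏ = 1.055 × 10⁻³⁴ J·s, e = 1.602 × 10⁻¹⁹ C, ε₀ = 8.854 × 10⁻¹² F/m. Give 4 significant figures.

One atomic unit of velocity: v_au = e²/(4πε₀ℏ) = 2.186 × 10⁶ m/s.
4.64 × 2.186 × 10⁶ m/s = 1.014 × 10⁷ m/s

1.014 × 10⁷ m/s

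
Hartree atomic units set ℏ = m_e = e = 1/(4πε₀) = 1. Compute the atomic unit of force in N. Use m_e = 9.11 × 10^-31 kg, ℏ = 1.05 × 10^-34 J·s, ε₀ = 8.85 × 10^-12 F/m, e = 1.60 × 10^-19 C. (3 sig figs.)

The unique combination of the constants set to 1 with dimensions of force is F_au = E_h/a₀ = m_e²e⁶/((4πε₀)³ℏ⁴).
E_h = 4.38 × 10^-18 J
a₀ = 5.26 × 10^-11 m
E_h/a₀ = 8.33 × 10^-8 N

8.33 × 10^-8 N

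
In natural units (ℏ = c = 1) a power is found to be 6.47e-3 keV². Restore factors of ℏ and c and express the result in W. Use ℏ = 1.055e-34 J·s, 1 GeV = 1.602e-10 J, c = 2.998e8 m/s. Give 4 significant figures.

Power is [E]/[T] = [E]²/ℏ.
1 GeV² → 1/ℏ × (1 GeV in J)² = 2.433e14 W.
Convert the energy scale: 6.47e-3 keV² = 6.47e-15 GeV².
Result: 6.47e-15 × 2.433e14 = 1.574 W.

1.574 W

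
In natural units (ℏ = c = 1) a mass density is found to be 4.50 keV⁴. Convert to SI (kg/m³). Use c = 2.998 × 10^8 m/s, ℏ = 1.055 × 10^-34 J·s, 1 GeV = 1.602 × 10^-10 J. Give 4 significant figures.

Mass density is [E]/(c²[L]³) = [E]⁴/(ℏ³c⁵).
1 GeV⁴ → 1/(ℏ³c⁵) × (1 GeV in J)⁴ = 2.316 × 10^20 kg/m³.
Convert the energy scale: 4.50 keV⁴ = 4.50 × 10^-24 GeV⁴.
Result: 4.50 × 10^-24 × 2.316 × 10^20 = 1.042 × 10^-3 kg/m³.

1.042 × 10^-3 kg/m³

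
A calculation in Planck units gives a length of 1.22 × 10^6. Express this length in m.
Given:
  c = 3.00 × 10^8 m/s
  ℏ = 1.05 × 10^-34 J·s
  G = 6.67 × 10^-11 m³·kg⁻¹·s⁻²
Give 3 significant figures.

1.96 × 10^-29 m

One Planck length: ℓ_P = √(ℏG/c³) = 1.61 × 10^-35 m.
1.22 × 10^6 × 1.61 × 10^-35 m = 1.96 × 10^-29 m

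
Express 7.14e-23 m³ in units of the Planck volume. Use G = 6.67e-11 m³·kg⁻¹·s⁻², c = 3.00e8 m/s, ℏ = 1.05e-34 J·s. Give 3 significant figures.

1.71e82

Planck volume: V_P = (ℏG/c³)^(3/2) = 4.18e-105 m³.
7.14e-23 / 4.18e-105 = 1.71e82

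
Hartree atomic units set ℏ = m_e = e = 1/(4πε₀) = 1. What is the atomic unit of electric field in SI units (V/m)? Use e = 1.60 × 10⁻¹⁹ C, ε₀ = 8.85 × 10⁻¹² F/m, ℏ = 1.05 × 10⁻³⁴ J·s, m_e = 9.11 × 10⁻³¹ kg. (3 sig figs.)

Dimensional analysis gives E_au = E_h/(e a₀) = m_e²e⁵/((4πε₀)³ℏ⁴).
E_h = 4.38 × 10⁻¹⁸ J
a₀ = 5.26 × 10⁻¹¹ m
E_h/(e·a₀) = 5.20 × 10¹¹ V/m

5.20 × 10¹¹ V/m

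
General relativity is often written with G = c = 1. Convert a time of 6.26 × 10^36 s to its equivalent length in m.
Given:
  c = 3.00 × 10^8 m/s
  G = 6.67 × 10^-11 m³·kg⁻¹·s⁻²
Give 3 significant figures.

1.88 × 10^45 m

Time → length via c.
6.26 × 10^36 s × (c) = 1.88 × 10^45 m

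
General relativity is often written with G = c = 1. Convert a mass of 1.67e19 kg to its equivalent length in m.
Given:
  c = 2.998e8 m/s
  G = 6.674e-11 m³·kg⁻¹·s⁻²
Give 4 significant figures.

In G = c = 1 units mass has dimensions of length; the conversion factor is G/c².
1.67e19 kg × (G/c²) = 1.240e-8 m

1.240e-8 m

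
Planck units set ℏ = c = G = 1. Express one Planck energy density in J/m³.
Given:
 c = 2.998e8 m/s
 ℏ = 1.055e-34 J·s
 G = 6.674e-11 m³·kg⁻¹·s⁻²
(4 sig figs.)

4.632e113 J/m³

From ℏ = c = G = 1 the energy density scale is u_P = c⁷/(ℏG²).
  = 2.177e59 / 4.699e-55
  = 4.632e113 J/m³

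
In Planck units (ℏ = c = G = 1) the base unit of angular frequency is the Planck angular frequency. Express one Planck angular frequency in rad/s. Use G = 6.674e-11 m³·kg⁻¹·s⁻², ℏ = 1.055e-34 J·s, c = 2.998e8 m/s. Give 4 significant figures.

1.855e43 rad/s

ω_P = √(c⁵/(ℏG))
  = √(3.440e86)
  = 1.855e43 rad/s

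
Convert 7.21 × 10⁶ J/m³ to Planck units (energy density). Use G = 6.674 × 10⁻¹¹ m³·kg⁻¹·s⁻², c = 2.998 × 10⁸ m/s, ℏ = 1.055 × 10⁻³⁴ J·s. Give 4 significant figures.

1.556 × 10⁻¹⁰⁷

Planck energy density: u_P = c⁷/(ℏG²) = 4.632 × 10¹¹³ J/m³.
7.21 × 10⁶ / 4.632 × 10¹¹³ = 1.556 × 10⁻¹⁰⁷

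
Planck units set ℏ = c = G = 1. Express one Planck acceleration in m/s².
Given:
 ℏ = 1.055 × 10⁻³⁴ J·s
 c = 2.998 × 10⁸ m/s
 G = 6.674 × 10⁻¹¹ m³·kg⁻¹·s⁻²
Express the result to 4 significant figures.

From ℏ = c = G = 1 the acceleration scale is a_P = √(c⁷/(ℏG)).
  = √(3.092 × 10¹⁰³)
  = 5.560 × 10⁵¹ m/s²

5.560 × 10⁵¹ m/s²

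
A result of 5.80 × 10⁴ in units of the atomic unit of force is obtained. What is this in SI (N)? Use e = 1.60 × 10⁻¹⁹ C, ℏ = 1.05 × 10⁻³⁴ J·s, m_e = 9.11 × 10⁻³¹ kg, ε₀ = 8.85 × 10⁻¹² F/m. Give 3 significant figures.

4.83 × 10⁻³ N

One atomic unit of force: F_au = E_h/a₀ = m_e²e⁶/((4πε₀)³ℏ⁴) = 8.33 × 10⁻⁸ N.
5.80 × 10⁴ × 8.33 × 10⁻⁸ N = 4.83 × 10⁻³ N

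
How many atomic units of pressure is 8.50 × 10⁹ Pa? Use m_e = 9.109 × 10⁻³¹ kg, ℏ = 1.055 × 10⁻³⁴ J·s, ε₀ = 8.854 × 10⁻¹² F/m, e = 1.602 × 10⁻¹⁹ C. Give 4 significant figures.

2.902 × 10⁻⁴

atomic unit of pressure: P_au = E_h/a₀³ = m_e⁴e¹⁰/((4πε₀)⁵ℏ⁸) = 2.929 × 10¹³ Pa.
8.50 × 10⁹ / 2.929 × 10¹³ = 2.902 × 10⁻⁴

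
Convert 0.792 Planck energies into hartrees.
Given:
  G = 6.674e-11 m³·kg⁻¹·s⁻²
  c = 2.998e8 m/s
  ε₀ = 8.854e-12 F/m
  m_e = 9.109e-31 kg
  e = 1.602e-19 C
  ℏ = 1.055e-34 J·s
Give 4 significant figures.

3.559e26

Planck energy: E_P = √(ℏc⁵/G) = 1.957e9 J
hartree: E_h = m_e e⁴/(4πε₀ℏ)² = 4.354e-18 J
0.792 × 1.957e9 / 4.354e-18 = 3.559e26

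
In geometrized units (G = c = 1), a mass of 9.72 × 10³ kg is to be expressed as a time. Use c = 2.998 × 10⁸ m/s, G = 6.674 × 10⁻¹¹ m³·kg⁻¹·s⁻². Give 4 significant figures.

2.407 × 10⁻³² s

Mass → time via G/c³.
9.72 × 10³ kg × (G/c³) = 2.407 × 10⁻³² s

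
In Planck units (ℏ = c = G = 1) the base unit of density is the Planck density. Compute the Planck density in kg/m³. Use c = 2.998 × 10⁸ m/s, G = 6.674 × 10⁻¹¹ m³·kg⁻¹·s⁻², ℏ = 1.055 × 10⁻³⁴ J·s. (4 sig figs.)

ρ_P = c⁵/(ℏG²)
  = 2.422 × 10⁴² / 4.699 × 10⁻⁵⁵
  = 5.154 × 10⁹⁶ kg/m³

5.154 × 10⁹⁶ kg/m³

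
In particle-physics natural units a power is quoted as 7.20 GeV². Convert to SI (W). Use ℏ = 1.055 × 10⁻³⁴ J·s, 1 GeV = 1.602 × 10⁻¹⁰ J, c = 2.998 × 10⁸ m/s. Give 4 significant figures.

Power is [E]/[T] = [E]²/ℏ.
1 GeV² → 1/ℏ × (1 GeV in J)² = 2.433 × 10¹⁴ W.
Result: 7.20 × 2.433 × 10¹⁴ = 1.751 × 10¹⁵ W.

1.751 × 10¹⁵ W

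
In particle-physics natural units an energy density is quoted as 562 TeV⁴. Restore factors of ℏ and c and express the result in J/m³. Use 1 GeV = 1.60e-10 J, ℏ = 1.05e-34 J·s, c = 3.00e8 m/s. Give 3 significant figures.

[E]/[L]³ = [E]⁴/(ℏc)³; restore (ℏc)⁻³.
1 GeV⁴ → 1/(ℏc)³ × (1 GeV in J)⁴ = 2.10e37 J/m³.
Convert the energy scale: 562 TeV⁴ = 5.62e14 GeV⁴.
Result: 5.62e14 × 2.10e37 = 1.18e52 J/m³.

1.18e52 J/m³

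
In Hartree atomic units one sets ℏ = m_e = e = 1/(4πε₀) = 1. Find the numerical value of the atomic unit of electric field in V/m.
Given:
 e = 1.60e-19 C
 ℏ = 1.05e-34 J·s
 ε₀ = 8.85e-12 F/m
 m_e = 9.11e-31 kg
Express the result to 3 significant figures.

E_au = E_h/(e a₀) = m_e²e⁵/((4πε₀)³ℏ⁴)
E_h = 4.38e-18 J
a₀ = 5.26e-11 m
E_h/(e·a₀) = 5.20e11 V/m

5.20e11 V/m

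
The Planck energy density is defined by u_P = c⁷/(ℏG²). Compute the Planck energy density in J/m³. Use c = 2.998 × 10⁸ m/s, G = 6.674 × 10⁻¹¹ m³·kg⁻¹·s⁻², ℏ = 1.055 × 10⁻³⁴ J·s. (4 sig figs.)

4.632 × 10¹¹³ J/m³

u_P = c⁷/(ℏG²)
  = 2.177 × 10⁵⁹ / 4.699 × 10⁻⁵⁵
  = 4.632 × 10¹¹³ J/m³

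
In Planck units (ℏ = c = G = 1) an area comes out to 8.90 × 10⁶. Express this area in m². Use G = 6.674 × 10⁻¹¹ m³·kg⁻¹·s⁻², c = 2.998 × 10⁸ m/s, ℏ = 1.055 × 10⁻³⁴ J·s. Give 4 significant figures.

2.326 × 10⁻⁶³ m²

One Planck area: A_P = ℏG/c³ = 2.613 × 10⁻⁷⁰ m².
8.90 × 10⁶ × 2.613 × 10⁻⁷⁰ m² = 2.326 × 10⁻⁶³ m²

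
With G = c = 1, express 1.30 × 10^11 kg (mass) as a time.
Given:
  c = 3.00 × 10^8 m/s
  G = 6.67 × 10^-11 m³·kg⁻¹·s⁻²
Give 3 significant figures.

Mass → time via G/c³.
1.30 × 10^11 kg × (G/c³) = 3.21 × 10^-25 s

3.21 × 10^-25 s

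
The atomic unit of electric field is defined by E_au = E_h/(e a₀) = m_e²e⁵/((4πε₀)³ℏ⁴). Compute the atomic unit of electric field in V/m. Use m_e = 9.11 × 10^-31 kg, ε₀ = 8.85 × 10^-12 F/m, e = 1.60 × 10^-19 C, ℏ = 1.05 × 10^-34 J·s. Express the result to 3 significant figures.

5.20 × 10^11 V/m

E_au = E_h/(e a₀) = m_e²e⁵/((4πε₀)³ℏ⁴)
E_h = 4.38 × 10^-18 J
a₀ = 5.26 × 10^-11 m
E_h/(e·a₀) = 5.20 × 10^11 V/m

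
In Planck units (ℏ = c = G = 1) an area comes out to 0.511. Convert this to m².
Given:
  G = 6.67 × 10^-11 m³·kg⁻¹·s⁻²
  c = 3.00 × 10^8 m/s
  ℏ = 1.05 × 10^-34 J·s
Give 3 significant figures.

1.33 × 10^-70 m²

One Planck area: A_P = ℏG/c³ = 2.59 × 10^-70 m².
0.511 × 2.59 × 10^-70 m² = 1.33 × 10^-70 m²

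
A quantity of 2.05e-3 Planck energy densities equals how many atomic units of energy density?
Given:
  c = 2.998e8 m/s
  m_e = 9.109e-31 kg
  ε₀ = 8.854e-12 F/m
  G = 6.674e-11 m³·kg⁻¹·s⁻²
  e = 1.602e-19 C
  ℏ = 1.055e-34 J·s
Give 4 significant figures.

Planck energy density: u_P = c⁷/(ℏG²) = 4.632e113 J/m³
atomic unit of energy density: u_au = E_h/a₀³ = m_e⁴e¹⁰/((4πε₀)⁵ℏ⁸) = 2.929e13 J/m³
2.05e-3 × 4.632e113 / 2.929e13 = 3.242e97

3.242e97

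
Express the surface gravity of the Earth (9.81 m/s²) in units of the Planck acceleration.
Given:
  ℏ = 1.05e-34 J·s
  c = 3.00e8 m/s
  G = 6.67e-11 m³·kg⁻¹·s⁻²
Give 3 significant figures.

Planck acceleration: a_P = √(c⁷/(ℏG)) = 5.59e51 m/s².
9.81 / 5.59e51 = 1.76e-51

1.76e-51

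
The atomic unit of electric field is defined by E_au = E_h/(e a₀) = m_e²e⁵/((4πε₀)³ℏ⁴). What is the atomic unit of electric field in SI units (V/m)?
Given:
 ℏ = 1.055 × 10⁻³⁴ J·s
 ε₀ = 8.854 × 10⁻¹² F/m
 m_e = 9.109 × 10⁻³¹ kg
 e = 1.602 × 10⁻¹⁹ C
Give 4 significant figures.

E_au = E_h/(e a₀) = m_e²e⁵/((4πε₀)³ℏ⁴)
E_h = 4.354 × 10⁻¹⁸ J
a₀ = 5.297 × 10⁻¹¹ m
E_h/(e·a₀) = 5.131 × 10¹¹ V/m

5.131 × 10¹¹ V/m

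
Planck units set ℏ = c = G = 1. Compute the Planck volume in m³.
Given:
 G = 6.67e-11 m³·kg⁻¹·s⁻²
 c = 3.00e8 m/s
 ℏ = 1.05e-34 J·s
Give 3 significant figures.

The unique combination of the constants set to 1 with dimensions of volume is V_P = (ℏG/c³)^(3/2).
  = √(1.75e-209)
  = 4.18e-105 m³

4.18e-105 m³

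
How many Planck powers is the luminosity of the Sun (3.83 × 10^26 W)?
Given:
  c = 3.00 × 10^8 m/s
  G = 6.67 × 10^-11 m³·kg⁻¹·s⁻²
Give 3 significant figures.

1.05 × 10^-26

Planck power: P_P = c⁵/G = 3.64 × 10^52 W.
3.83 × 10^26 / 3.64 × 10^52 = 1.05 × 10^-26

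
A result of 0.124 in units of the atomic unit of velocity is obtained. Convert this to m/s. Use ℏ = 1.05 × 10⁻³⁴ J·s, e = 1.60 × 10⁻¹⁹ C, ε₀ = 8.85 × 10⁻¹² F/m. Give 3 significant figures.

One atomic unit of velocity: v_au = e²/(4πε₀ℏ) = 2.19 × 10⁶ m/s.
0.124 × 2.19 × 10⁶ m/s = 2.72 × 10⁵ m/s

2.72 × 10⁵ m/s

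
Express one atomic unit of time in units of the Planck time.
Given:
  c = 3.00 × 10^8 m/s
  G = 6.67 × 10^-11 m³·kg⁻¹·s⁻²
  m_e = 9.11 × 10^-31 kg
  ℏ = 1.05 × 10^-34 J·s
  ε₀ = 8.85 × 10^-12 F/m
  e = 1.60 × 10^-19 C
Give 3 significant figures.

atomic unit of time: τ_au = (4πε₀)²ℏ³/(m_e e⁴) = 2.40 × 10^-17 s
Planck time: t_P = √(ℏG/c⁵) = 5.37 × 10^-44 s
ratio = 2.40 × 10^-17 / 5.37 × 10^-44 = 4.47 × 10^26

4.47 × 10^26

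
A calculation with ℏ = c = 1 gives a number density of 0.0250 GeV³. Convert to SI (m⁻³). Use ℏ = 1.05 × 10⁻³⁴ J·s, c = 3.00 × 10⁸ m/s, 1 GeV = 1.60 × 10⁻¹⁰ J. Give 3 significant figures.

Number density is [L]⁻³ = [E]³/(ℏc)³.
1 GeV³ → 1/(ℏc)³ × (1 GeV in J)³ = 1.31 × 10⁴⁷ m⁻³.
Result: 0.0250 × 1.31 × 10⁴⁷ = 3.28 × 10⁴⁵ m⁻³.

3.28 × 10⁴⁵ m⁻³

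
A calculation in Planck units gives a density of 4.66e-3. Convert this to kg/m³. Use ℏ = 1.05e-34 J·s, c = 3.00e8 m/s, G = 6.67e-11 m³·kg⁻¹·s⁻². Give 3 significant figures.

One Planck density: ρ_P = c⁵/(ℏG²) = 5.20e96 kg/m³.
4.66e-3 × 5.20e96 kg/m³ = 2.42e94 kg/m³

2.42e94 kg/m³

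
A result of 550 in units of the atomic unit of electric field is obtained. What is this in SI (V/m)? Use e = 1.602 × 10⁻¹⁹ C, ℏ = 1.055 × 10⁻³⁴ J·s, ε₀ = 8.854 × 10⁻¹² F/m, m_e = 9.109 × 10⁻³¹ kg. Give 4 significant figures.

2.822 × 10¹⁴ V/m

One atomic unit of electric field: E_au = E_h/(e a₀) = m_e²e⁵/((4πε₀)³ℏ⁴) = 5.131 × 10¹¹ V/m.
550 × 5.131 × 10¹¹ V/m = 2.822 × 10¹⁴ V/m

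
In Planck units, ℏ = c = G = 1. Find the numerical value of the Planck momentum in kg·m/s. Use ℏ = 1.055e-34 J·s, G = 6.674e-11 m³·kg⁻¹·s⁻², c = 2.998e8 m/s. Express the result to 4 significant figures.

6.527 kg·m/s

The unique combination of the constants set to 1 with dimensions of momentum is p_P = √(ℏc³/G).
  = √(42.60)
  = 6.527 kg·m/s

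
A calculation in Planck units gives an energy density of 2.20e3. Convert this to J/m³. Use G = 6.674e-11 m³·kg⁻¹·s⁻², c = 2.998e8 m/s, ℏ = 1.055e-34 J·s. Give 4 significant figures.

One Planck energy density: u_P = c⁷/(ℏG²) = 4.632e113 J/m³.
2.20e3 × 4.632e113 J/m³ = 1.019e117 J/m³

1.019e117 J/m³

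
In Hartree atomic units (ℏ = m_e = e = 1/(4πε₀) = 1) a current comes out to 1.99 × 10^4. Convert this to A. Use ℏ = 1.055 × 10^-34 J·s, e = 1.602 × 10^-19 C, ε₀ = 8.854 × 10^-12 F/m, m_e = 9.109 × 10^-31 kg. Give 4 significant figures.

One atomic unit of electric current: I_au = e E_h/ℏ = m_e e⁵/((4πε₀)²ℏ³) = 6.612 × 10^-3 A.
1.99 × 10^4 × 6.612 × 10^-3 A = 131.6 A

131.6 A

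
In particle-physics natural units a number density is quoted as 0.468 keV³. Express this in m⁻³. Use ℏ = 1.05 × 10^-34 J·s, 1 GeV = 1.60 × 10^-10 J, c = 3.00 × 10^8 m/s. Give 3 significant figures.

Number density is [L]⁻³ = [E]³/(ℏc)³.
1 GeV³ → 1/(ℏc)³ × (1 GeV in J)³ = 1.31 × 10^47 m⁻³.
Convert the energy scale: 0.468 keV³ = 4.68 × 10^-19 GeV³.
Result: 4.68 × 10^-19 × 1.31 × 10^47 = 6.13 × 10^28 m⁻³.

6.13 × 10^28 m⁻³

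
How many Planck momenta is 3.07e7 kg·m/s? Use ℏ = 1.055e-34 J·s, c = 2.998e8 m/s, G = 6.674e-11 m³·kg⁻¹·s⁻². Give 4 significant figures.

4.704e6

Planck momentum: p_P = √(ℏc³/G) = 6.527 kg·m/s.
3.07e7 / 6.527 = 4.704e6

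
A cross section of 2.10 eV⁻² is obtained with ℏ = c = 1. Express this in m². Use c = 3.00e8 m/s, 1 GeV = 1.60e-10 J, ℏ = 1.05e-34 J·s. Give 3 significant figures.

Area is [L]² = [E]⁻²·(ℏc)²; restore (ℏc)².
1 GeV⁻² → (ℏc)² × (1 GeV in J)⁻² = 3.88e-32 m².
Convert the energy scale: 2.10 eV⁻² = 2.10e18 GeV⁻².
Result: 2.10e18 × 3.88e-32 = 8.14e-14 m².

8.14e-14 m²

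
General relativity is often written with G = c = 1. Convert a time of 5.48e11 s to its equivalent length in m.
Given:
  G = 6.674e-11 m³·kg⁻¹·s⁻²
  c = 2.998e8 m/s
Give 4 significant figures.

Time → length via c.
5.48e11 s × (c) = 1.643e20 m

1.643e20 m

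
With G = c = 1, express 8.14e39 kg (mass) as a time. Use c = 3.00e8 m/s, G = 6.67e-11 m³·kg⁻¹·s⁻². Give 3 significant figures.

2.01e4 s

Mass → time via G/c³.
8.14e39 kg × (G/c³) = 2.01e4 s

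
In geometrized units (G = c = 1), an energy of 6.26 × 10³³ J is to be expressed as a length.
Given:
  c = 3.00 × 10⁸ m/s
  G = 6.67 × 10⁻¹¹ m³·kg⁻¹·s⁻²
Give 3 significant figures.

5.15 × 10⁻¹¹ m

Energy → length via G/c⁴.
6.26 × 10³³ J × (G/c⁴) = 5.15 × 10⁻¹¹ m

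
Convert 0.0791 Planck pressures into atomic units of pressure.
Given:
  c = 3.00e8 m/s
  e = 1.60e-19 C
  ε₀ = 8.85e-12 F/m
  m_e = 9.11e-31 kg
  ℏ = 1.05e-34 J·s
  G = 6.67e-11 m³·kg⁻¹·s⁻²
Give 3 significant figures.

Planck pressure: p_P = c⁷/(ℏG²) = 4.68e113 Pa
atomic unit of pressure: P_au = E_h/a₀³ = m_e⁴e¹⁰/((4πε₀)⁵ℏ⁸) = 3.01e13 Pa
0.0791 × 4.68e113 / 3.01e13 = 1.23e99

1.23e99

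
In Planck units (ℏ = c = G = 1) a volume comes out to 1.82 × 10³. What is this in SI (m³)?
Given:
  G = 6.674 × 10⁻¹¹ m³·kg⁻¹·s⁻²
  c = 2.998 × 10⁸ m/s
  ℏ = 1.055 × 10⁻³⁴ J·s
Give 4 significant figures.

One Planck volume: V_P = (ℏG/c³)^(3/2) = 4.224 × 10⁻¹⁰⁵ m³.
1.82 × 10³ × 4.224 × 10⁻¹⁰⁵ m³ = 7.688 × 10⁻¹⁰² m³

7.688 × 10⁻¹⁰² m³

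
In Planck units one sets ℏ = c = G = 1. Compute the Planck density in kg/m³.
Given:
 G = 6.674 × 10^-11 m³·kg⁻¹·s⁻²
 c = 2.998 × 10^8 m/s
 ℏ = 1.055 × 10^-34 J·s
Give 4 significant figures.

5.154 × 10^96 kg/m³

ρ_P = c⁵/(ℏG²)
  = 2.422 × 10^42 / 4.699 × 10^-55
  = 5.154 × 10^96 kg/m³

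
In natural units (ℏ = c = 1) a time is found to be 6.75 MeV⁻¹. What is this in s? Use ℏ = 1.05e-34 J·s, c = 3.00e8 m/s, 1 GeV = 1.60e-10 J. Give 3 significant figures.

A time is [E]⁻¹ in ℏ=c=1; restore one factor of ℏ.
1 GeV⁻¹ → ℏ × (1 GeV in J)⁻¹ = 6.56e-25 s.
Convert the energy scale: 6.75 MeV⁻¹ = 6.75e3 GeV⁻¹.
Result: 6.75e3 × 6.56e-25 = 4.43e-21 s.

4.43e-21 s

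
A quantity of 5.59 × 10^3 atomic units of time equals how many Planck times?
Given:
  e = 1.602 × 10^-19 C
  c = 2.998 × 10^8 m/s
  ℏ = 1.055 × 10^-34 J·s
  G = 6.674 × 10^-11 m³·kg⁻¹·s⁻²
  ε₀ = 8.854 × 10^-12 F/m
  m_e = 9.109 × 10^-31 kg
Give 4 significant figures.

atomic unit of time: τ_au = (4πε₀)²ℏ³/(m_e e⁴) = 2.423 × 10^-17 s
Planck time: t_P = √(ℏG/c⁵) = 5.392 × 10^-44 s
5.59 × 10^3 × 2.423 × 10^-17 / 5.392 × 10^-44 = 2.512 × 10^30

2.512 × 10^30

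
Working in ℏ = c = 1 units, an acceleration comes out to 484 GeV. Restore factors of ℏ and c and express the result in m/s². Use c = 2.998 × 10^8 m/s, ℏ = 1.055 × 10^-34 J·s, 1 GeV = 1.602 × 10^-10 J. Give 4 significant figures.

Acceleration is [L]/[T]² = c·[E]/ℏ.
1 GeV → c/ℏ × (1 GeV in J) = 4.552 × 10^32 m/s².
Result: 484 × 4.552 × 10^32 = 2.203 × 10^35 m/s².

2.203 × 10^35 m/s²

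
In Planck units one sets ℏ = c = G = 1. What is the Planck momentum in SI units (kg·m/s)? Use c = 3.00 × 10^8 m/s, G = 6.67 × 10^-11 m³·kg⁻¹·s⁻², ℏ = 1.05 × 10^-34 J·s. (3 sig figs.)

p_P = √(ℏc³/G)
  = √(42.5)
  = 6.52 kg·m/s

6.52 kg·m/s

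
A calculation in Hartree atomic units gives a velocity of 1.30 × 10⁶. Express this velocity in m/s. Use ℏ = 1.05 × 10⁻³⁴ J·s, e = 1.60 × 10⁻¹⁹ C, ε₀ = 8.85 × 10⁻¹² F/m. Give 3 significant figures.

2.85 × 10¹² m/s

One atomic unit of velocity: v_au = e²/(4πε₀ℏ) = 2.19 × 10⁶ m/s.
1.30 × 10⁶ × 2.19 × 10⁶ m/s = 2.85 × 10¹² m/s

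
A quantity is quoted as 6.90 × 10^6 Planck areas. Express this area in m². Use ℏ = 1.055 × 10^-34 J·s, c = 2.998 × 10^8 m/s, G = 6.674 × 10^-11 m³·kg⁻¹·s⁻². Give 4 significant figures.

1.803 × 10^-63 m²

One Planck area: A_P = ℏG/c³ = 2.613 × 10^-70 m².
6.90 × 10^6 × 2.613 × 10^-70 m² = 1.803 × 10^-63 m²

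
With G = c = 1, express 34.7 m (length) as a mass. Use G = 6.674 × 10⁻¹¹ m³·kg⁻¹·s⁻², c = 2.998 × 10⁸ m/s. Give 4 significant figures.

4.673 × 10²⁸ kg

Length → mass via c²/G.
34.7 m × (c²/G) = 4.673 × 10²⁸ kg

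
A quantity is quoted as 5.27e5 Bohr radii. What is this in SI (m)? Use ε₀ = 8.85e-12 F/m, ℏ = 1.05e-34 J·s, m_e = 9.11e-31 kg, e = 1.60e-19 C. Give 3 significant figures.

One Bohr radius: a₀ = 4πε₀ℏ²/(m_e e²) = 5.26e-11 m.
5.27e5 × 5.26e-11 m = 2.77e-5 m

2.77e-5 m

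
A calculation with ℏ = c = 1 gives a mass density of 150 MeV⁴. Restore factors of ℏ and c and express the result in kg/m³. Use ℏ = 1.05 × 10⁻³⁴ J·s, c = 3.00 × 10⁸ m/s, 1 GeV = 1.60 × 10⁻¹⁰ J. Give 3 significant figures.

Mass density is [E]/(c²[L]³) = [E]⁴/(ℏ³c⁵).
1 GeV⁴ → 1/(ℏ³c⁵) × (1 GeV in J)⁴ = 2.33 × 10²⁰ kg/m³.
Convert the energy scale: 150 MeV⁴ = 1.50 × 10⁻¹⁰ GeV⁴.
Result: 1.50 × 10⁻¹⁰ × 2.33 × 10²⁰ = 3.49 × 10¹⁰ kg/m³.

3.49 × 10¹⁰ kg/m³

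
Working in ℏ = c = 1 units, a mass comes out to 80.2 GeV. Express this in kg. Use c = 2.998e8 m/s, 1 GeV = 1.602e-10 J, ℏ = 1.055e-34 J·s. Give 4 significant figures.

Mass is [E]/c²; divide by c².
1 GeV → 1/c² × (1 GeV in J) = 1.782e-27 kg.
Result: 80.2 × 1.782e-27 = 1.429e-25 kg.

1.429e-25 kg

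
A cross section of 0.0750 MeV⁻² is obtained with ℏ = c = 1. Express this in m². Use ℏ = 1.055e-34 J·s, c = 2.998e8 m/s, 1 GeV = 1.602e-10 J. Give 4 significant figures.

Area is [L]² = [E]⁻²·(ℏc)²; restore (ℏc)².
1 GeV⁻² → (ℏc)² × (1 GeV in J)⁻² = 3.898e-32 m².
Convert the energy scale: 0.0750 MeV⁻² = 7.50e4 GeV⁻².
Result: 7.50e4 × 3.898e-32 = 2.924e-27 m².

2.924e-27 m²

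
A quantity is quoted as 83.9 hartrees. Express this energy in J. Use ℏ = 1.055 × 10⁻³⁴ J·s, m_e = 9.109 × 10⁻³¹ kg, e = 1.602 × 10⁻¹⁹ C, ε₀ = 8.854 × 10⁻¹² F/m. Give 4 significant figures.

3.653 × 10⁻¹⁶ J

One hartree: E_h = m_e e⁴/(4πε₀ℏ)² = 4.354 × 10⁻¹⁸ J.
83.9 × 4.354 × 10⁻¹⁸ J = 3.653 × 10⁻¹⁶ J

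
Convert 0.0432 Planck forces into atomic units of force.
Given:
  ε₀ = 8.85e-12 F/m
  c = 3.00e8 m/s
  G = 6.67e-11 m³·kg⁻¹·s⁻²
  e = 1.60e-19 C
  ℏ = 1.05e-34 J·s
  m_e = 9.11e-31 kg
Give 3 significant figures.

6.30e49

Planck force: F_P = c⁴/G = 1.21e44 N
atomic unit of force: F_au = E_h/a₀ = m_e²e⁶/((4πε₀)³ℏ⁴) = 8.33e-8 N
0.0432 × 1.21e44 / 8.33e-8 = 6.30e49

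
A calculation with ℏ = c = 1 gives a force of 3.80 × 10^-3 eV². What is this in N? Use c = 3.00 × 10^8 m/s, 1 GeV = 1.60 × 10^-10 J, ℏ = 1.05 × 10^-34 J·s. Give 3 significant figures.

3.09 × 10^-15 N

Force is [E]/[L] = [E]²/(ℏc); restore (ℏc)⁻¹.
1 GeV² → 1/(ℏc) × (1 GeV in J)² = 8.13 × 10^5 N.
Convert the energy scale: 3.80 × 10^-3 eV² = 3.80 × 10^-21 GeV².
Result: 3.80 × 10^-21 × 8.13 × 10^5 = 3.09 × 10^-15 N.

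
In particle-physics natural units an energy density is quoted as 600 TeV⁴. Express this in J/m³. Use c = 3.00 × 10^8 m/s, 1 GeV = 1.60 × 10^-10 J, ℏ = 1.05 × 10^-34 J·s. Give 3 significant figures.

[E]/[L]³ = [E]⁴/(ℏc)³; restore (ℏc)⁻³.
1 GeV⁴ → 1/(ℏc)³ × (1 GeV in J)⁴ = 2.10 × 10^37 J/m³.
Convert the energy scale: 600 TeV⁴ = 6.00 × 10^14 GeV⁴.
Result: 6.00 × 10^14 × 2.10 × 10^37 = 1.26 × 10^52 J/m³.

1.26 × 10^52 J/m³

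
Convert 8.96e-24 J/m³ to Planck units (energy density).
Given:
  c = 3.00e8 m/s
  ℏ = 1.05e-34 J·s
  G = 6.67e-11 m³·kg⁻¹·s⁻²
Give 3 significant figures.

1.91e-137

Planck energy density: u_P = c⁷/(ℏG²) = 4.68e113 J/m³.
8.96e-24 / 4.68e113 = 1.91e-137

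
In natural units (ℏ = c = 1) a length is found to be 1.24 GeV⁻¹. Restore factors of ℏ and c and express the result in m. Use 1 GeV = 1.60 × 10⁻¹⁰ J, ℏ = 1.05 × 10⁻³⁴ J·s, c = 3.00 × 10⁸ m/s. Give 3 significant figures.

2.44 × 10⁻¹⁶ m

A length is [E]⁻¹ in ℏ=c=1; restore one factor of ℏc.
1 GeV⁻¹ → ℏc × (1 GeV in J)⁻¹ = 1.97 × 10⁻¹⁶ m.
Result: 1.24 × 1.97 × 10⁻¹⁶ = 2.44 × 10⁻¹⁶ m.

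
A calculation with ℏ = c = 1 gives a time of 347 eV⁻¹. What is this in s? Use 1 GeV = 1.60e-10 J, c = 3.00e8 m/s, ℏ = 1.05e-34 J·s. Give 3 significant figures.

A time is [E]⁻¹ in ℏ=c=1; restore one factor of ℏ.
1 GeV⁻¹ → ℏ × (1 GeV in J)⁻¹ = 6.56e-25 s.
Convert the energy scale: 347 eV⁻¹ = 3.47e11 GeV⁻¹.
Result: 3.47e11 × 6.56e-25 = 2.28e-13 s.

2.28e-13 s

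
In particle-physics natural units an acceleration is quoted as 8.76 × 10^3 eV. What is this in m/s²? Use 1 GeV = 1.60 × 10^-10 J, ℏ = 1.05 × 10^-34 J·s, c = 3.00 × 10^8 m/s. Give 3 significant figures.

4.00 × 10^27 m/s²

Acceleration is [L]/[T]² = c·[E]/ℏ.
1 GeV → c/ℏ × (1 GeV in J) = 4.57 × 10^32 m/s².
Convert the energy scale: 8.76 × 10^3 eV = 8.76 × 10^-6 GeV.
Result: 8.76 × 10^-6 × 4.57 × 10^32 = 4.00 × 10^27 m/s².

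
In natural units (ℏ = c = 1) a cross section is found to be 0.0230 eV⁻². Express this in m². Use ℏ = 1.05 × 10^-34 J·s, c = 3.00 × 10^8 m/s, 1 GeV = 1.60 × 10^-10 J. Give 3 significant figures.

Area is [L]² = [E]⁻²·(ℏc)²; restore (ℏc)².
1 GeV⁻² → (ℏc)² × (1 GeV in J)⁻² = 3.88 × 10^-32 m².
Convert the energy scale: 0.0230 eV⁻² = 2.30 × 10^16 GeV⁻².
Result: 2.30 × 10^16 × 3.88 × 10^-32 = 8.91 × 10^-16 m².

8.91 × 10^-16 m²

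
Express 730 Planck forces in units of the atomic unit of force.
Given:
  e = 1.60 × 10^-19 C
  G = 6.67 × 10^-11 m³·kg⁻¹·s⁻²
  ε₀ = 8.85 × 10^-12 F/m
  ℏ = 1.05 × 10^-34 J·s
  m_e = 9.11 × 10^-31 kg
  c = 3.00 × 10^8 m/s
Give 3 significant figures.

1.06 × 10^54

Planck force: F_P = c⁴/G = 1.21 × 10^44 N
atomic unit of force: F_au = E_h/a₀ = m_e²e⁶/((4πε₀)³ℏ⁴) = 8.33 × 10^-8 N
730 × 1.21 × 10^44 / 8.33 × 10^-8 = 1.06 × 10^54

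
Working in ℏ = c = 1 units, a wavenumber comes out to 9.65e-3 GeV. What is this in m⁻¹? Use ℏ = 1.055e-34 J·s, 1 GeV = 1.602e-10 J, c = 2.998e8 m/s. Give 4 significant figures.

4.888e13 m⁻¹

Inverse length is [E]/(ℏc).
1 GeV → 1/(ℏc) × (1 GeV in J) = 5.065e15 m⁻¹.
Result: 9.65e-3 × 5.065e15 = 4.888e13 m⁻¹.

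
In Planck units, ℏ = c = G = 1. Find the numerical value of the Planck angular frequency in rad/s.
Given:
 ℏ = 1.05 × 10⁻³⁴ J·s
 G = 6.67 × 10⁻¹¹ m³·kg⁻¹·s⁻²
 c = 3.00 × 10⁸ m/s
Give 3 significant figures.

1.86 × 10⁴³ rad/s

From ℏ = c = G = 1 the angular frequency scale is ω_P = √(c⁵/(ℏG)).
  = √(3.47 × 10⁸⁶)
  = 1.86 × 10⁴³ rad/s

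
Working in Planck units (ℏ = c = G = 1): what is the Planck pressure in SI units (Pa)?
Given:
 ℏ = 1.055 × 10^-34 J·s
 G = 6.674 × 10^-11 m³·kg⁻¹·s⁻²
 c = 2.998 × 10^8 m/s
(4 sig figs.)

4.632 × 10^113 Pa

Dimensional analysis gives p_P = c⁷/(ℏG²).
  = 2.177 × 10^59 / 4.699 × 10^-55
  = 4.632 × 10^113 Pa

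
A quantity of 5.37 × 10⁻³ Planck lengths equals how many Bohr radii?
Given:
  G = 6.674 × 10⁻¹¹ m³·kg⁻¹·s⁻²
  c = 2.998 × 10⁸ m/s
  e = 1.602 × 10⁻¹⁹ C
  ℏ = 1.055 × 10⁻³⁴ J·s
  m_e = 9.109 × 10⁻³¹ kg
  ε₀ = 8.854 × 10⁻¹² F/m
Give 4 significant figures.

Planck length: ℓ_P = √(ℏG/c³) = 1.616 × 10⁻³⁵ m
Bohr radius: a₀ = 4πε₀ℏ²/(m_e e²) = 5.297 × 10⁻¹¹ m
5.37 × 10⁻³ × 1.616 × 10⁻³⁵ / 5.297 × 10⁻¹¹ = 1.639 × 10⁻²⁷

1.639 × 10⁻²⁷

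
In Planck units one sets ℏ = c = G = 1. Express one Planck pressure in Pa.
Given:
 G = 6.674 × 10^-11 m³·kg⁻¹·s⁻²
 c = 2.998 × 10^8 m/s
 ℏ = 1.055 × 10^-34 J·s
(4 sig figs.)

p_P = c⁷/(ℏG²)
  = 2.177 × 10^59 / 4.699 × 10^-55
  = 4.632 × 10^113 Pa

4.632 × 10^113 Pa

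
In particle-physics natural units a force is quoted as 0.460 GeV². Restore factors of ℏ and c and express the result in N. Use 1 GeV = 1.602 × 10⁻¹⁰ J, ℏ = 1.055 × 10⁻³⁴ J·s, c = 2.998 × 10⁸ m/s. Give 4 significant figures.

3.732 × 10⁵ N

Force is [E]/[L] = [E]²/(ℏc); restore (ℏc)⁻¹.
1 GeV² → 1/(ℏc) × (1 GeV in J)² = 8.114 × 10⁵ N.
Result: 0.460 × 8.114 × 10⁵ = 3.732 × 10⁵ N.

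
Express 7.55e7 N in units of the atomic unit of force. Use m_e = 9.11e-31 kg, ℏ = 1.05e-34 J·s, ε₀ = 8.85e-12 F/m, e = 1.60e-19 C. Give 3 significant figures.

9.07e14

atomic unit of force: F_au = E_h/a₀ = m_e²e⁶/((4πε₀)³ℏ⁴) = 8.33e-8 N.
7.55e7 / 8.33e-8 = 9.07e14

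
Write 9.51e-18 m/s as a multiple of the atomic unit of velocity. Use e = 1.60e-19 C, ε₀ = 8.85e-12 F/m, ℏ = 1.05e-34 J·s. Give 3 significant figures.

atomic unit of velocity: v_au = e²/(4πε₀ℏ) = 2.19e6 m/s.
9.51e-18 / 2.19e6 = 4.34e-24

4.34e-24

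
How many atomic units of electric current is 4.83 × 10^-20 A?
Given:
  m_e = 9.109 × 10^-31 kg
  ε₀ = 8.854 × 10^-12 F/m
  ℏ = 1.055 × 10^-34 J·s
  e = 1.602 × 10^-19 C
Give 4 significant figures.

7.305 × 10^-18

atomic unit of electric current: I_au = e E_h/ℏ = m_e e⁵/((4πε₀)²ℏ³) = 6.612 × 10^-3 A.
4.83 × 10^-20 / 6.612 × 10^-3 = 7.305 × 10^-18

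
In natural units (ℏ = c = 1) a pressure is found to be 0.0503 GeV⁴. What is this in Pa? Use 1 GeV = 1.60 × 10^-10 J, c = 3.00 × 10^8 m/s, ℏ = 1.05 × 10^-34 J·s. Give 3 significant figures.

Pressure is [E]/[L]³ = [E]⁴/(ℏc)³.
1 GeV⁴ → 1/(ℏc)³ × (1 GeV in J)⁴ = 2.10 × 10^37 Pa.
Result: 0.0503 × 2.10 × 10^37 = 1.05 × 10^36 Pa.

1.05 × 10^36 Pa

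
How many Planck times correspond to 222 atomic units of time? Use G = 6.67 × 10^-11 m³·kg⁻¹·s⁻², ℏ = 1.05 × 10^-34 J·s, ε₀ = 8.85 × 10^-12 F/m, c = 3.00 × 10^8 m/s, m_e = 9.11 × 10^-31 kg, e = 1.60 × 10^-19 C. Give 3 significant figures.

atomic unit of time: τ_au = (4πε₀)²ℏ³/(m_e e⁴) = 2.40 × 10^-17 s
Planck time: t_P = √(ℏG/c⁵) = 5.37 × 10^-44 s
222 × 2.40 × 10^-17 / 5.37 × 10^-44 = 9.92 × 10^28

9.92 × 10^28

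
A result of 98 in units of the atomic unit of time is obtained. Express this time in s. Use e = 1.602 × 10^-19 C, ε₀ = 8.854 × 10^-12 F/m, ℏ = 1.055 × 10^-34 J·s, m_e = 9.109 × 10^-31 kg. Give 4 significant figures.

2.374 × 10^-15 s

One atomic unit of time: τ_au = (4πε₀)²ℏ³/(m_e e⁴) = 2.423 × 10^-17 s.
98 × 2.423 × 10^-17 s = 2.374 × 10^-15 s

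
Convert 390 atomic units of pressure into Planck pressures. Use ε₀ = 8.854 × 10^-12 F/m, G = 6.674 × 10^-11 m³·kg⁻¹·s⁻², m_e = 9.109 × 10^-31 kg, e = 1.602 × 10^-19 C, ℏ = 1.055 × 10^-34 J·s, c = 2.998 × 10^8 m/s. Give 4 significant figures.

atomic unit of pressure: P_au = E_h/a₀³ = m_e⁴e¹⁰/((4πε₀)⁵ℏ⁸) = 2.929 × 10^13 Pa
Planck pressure: p_P = c⁷/(ℏG²) = 4.632 × 10^113 Pa
390 × 2.929 × 10^13 / 4.632 × 10^113 = 2.466 × 10^-98

2.466 × 10^-98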